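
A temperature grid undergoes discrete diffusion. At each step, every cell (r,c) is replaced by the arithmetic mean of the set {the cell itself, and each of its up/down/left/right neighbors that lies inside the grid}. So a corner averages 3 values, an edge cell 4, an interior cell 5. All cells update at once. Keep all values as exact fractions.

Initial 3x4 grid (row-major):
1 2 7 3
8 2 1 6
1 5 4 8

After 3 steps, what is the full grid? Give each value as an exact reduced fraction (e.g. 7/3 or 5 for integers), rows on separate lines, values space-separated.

After step 1:
  11/3 3 13/4 16/3
  3 18/5 4 9/2
  14/3 3 9/2 6
After step 2:
  29/9 811/240 187/48 157/36
  56/15 83/25 397/100 119/24
  32/9 473/120 35/8 5
After step 3:
  7441/2160 24871/7200 28091/7200 1903/432
  778/225 22013/6000 24623/6000 32921/7200
  4043/1080 13673/3600 2593/600 43/9

Answer: 7441/2160 24871/7200 28091/7200 1903/432
778/225 22013/6000 24623/6000 32921/7200
4043/1080 13673/3600 2593/600 43/9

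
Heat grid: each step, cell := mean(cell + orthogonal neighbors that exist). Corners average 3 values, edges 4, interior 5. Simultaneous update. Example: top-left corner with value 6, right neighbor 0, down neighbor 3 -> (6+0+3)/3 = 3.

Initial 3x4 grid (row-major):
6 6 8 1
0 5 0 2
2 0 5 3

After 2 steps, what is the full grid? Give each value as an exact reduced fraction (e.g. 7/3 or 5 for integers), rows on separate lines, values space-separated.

After step 1:
  4 25/4 15/4 11/3
  13/4 11/5 4 3/2
  2/3 3 2 10/3
After step 2:
  9/2 81/20 53/12 107/36
  607/240 187/50 269/100 25/8
  83/36 59/30 37/12 41/18

Answer: 9/2 81/20 53/12 107/36
607/240 187/50 269/100 25/8
83/36 59/30 37/12 41/18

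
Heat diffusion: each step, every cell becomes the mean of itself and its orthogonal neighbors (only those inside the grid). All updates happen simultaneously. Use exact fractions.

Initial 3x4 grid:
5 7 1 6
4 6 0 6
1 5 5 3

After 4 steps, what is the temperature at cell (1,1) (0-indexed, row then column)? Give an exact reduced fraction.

Answer: 148727/36000

Derivation:
Step 1: cell (1,1) = 22/5
Step 2: cell (1,1) = 21/5
Step 3: cell (1,1) = 4913/1200
Step 4: cell (1,1) = 148727/36000
Full grid after step 4:
  56593/12960 183217/43200 176881/43200 102887/25920
  22699/5400 148727/36000 95203/24000 76081/19200
  6581/1620 42823/10800 42539/10800 101017/25920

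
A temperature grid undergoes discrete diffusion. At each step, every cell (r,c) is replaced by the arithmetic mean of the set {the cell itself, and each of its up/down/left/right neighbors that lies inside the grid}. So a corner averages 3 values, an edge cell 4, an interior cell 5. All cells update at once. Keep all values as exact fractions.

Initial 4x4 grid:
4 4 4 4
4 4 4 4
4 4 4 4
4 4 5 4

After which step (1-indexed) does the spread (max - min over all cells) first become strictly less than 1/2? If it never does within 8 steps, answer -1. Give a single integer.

Step 1: max=13/3, min=4, spread=1/3
  -> spread < 1/2 first at step 1
Step 2: max=511/120, min=4, spread=31/120
Step 3: max=4531/1080, min=4, spread=211/1080
Step 4: max=448843/108000, min=4, spread=16843/108000
Step 5: max=4026643/972000, min=36079/9000, spread=130111/972000
Step 6: max=120282367/29160000, min=2167159/540000, spread=3255781/29160000
Step 7: max=3599553691/874800000, min=2171107/540000, spread=82360351/874800000
Step 8: max=107727316891/26244000000, min=391306441/97200000, spread=2074577821/26244000000

Answer: 1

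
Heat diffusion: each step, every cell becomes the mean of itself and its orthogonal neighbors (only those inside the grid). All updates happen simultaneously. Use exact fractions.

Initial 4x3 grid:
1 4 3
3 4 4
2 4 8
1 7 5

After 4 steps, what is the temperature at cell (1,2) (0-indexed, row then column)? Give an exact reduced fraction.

Answer: 450863/108000

Derivation:
Step 1: cell (1,2) = 19/4
Step 2: cell (1,2) = 131/30
Step 3: cell (1,2) = 15659/3600
Step 4: cell (1,2) = 450863/108000
Full grid after step 4:
  51547/16200 749441/216000 62497/16200
  179119/54000 170477/45000 450863/108000
  199199/54000 496747/120000 504773/108000
  505291/129600 426691/96000 625091/129600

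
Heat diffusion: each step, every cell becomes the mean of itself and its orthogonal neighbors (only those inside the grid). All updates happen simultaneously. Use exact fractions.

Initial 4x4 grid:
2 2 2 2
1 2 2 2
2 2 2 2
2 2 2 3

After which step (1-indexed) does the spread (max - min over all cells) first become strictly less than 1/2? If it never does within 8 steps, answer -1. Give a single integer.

Answer: 3

Derivation:
Step 1: max=7/3, min=5/3, spread=2/3
Step 2: max=41/18, min=209/120, spread=193/360
Step 3: max=473/216, min=1949/1080, spread=52/135
  -> spread < 1/2 first at step 3
Step 4: max=14003/6480, min=199157/108000, spread=102679/324000
Step 5: max=2063233/972000, min=1805357/972000, spread=64469/243000
Step 6: max=61290709/29160000, min=54805613/29160000, spread=810637/3645000
Step 7: max=363963023/174960000, min=1656324899/874800000, spread=20436277/109350000
Step 8: max=10839730169/5248800000, min=50077369109/26244000000, spread=515160217/3280500000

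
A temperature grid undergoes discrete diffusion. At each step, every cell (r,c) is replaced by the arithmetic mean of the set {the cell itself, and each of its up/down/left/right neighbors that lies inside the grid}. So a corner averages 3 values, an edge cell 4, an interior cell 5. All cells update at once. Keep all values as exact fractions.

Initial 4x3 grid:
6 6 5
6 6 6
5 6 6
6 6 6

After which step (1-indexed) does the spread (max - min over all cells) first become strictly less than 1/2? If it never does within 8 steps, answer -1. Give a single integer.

Step 1: max=6, min=17/3, spread=1/3
  -> spread < 1/2 first at step 1
Step 2: max=6, min=103/18, spread=5/18
Step 3: max=4261/720, min=6269/1080, spread=49/432
Step 4: max=127631/21600, min=753131/129600, spread=2531/25920
Step 5: max=1270609/216000, min=301926911/51840000, spread=3019249/51840000
Step 6: max=114240949/19440000, min=302163289/51840000, spread=297509/6220800
Step 7: max=1710914479/291600000, min=1088587200791/186624000000, spread=6398065769/186624000000
Step 8: max=68394621049/11664000000, min=3266494535227/559872000000, spread=131578201/4478976000

Answer: 1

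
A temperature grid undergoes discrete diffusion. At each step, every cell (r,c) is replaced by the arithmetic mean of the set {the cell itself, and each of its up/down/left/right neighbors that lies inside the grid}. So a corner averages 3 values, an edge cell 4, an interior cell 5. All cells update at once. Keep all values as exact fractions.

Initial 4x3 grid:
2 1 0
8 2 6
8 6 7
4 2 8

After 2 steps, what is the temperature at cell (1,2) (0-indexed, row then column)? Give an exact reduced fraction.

Answer: 523/120

Derivation:
Step 1: cell (1,2) = 15/4
Step 2: cell (1,2) = 523/120
Full grid after step 2:
  119/36 237/80 22/9
  593/120 98/25 523/120
  127/24 557/100 127/24
  97/18 61/12 209/36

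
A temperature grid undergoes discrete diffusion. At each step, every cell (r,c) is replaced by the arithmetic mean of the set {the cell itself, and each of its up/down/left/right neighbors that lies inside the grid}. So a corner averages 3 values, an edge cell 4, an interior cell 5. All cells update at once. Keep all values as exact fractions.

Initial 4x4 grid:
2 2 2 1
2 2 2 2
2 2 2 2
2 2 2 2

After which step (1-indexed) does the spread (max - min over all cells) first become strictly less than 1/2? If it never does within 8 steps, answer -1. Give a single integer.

Answer: 1

Derivation:
Step 1: max=2, min=5/3, spread=1/3
  -> spread < 1/2 first at step 1
Step 2: max=2, min=31/18, spread=5/18
Step 3: max=2, min=391/216, spread=41/216
Step 4: max=2, min=11917/6480, spread=1043/6480
Step 5: max=2, min=363247/194400, spread=25553/194400
Step 6: max=35921/18000, min=10992541/5832000, spread=645863/5832000
Step 7: max=239029/120000, min=332278309/174960000, spread=16225973/174960000
Step 8: max=107299/54000, min=10020122017/5248800000, spread=409340783/5248800000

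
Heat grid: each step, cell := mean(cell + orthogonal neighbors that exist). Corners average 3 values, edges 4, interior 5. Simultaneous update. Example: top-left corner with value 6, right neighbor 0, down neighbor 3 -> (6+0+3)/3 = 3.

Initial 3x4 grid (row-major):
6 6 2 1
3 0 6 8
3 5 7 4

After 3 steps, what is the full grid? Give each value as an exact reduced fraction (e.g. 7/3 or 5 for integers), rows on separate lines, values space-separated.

After step 1:
  5 7/2 15/4 11/3
  3 4 23/5 19/4
  11/3 15/4 11/2 19/3
After step 2:
  23/6 65/16 931/240 73/18
  47/12 377/100 113/25 387/80
  125/36 203/48 1211/240 199/36
After step 3:
  63/16 3109/800 29731/7200 2299/540
  13493/3600 12299/3000 8821/2000 22729/4800
  1673/432 29731/7200 34781/7200 1387/270

Answer: 63/16 3109/800 29731/7200 2299/540
13493/3600 12299/3000 8821/2000 22729/4800
1673/432 29731/7200 34781/7200 1387/270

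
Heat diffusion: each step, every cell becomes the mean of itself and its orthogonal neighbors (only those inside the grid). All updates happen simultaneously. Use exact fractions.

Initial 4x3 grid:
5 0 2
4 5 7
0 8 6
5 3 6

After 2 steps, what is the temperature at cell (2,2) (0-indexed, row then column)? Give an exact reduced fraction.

Step 1: cell (2,2) = 27/4
Step 2: cell (2,2) = 423/80
Full grid after step 2:
  19/6 69/20 11/3
  311/80 207/50 391/80
  889/240 257/50 423/80
  149/36 527/120 23/4

Answer: 423/80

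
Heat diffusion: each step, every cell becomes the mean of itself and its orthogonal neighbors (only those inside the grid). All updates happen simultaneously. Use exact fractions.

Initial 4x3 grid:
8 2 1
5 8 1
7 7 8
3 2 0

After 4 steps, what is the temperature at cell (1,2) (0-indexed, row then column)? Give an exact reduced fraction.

Step 1: cell (1,2) = 9/2
Step 2: cell (1,2) = 433/120
Step 3: cell (1,2) = 1543/360
Step 4: cell (1,2) = 5633/1350
Full grid after step 4:
  14593/2880 775729/172800 108797/25920
  36451/7200 346199/72000 5633/1350
  4043/800 82061/18000 46843/10800
  623/135 192247/43200 26489/6480

Answer: 5633/1350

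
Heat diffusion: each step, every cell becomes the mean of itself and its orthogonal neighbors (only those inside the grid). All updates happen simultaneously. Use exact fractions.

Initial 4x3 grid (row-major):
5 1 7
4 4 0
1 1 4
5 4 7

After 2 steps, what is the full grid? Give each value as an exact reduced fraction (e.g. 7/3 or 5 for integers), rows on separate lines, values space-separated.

After step 1:
  10/3 17/4 8/3
  7/2 2 15/4
  11/4 14/5 3
  10/3 17/4 5
After step 2:
  133/36 49/16 32/9
  139/48 163/50 137/48
  743/240 74/25 291/80
  31/9 923/240 49/12

Answer: 133/36 49/16 32/9
139/48 163/50 137/48
743/240 74/25 291/80
31/9 923/240 49/12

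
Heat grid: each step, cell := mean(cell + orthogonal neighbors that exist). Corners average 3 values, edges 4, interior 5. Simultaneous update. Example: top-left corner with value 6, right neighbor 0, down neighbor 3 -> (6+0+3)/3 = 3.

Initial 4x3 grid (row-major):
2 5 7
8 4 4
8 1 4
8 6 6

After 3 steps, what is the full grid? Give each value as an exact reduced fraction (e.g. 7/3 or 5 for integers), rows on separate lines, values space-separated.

Answer: 3623/720 6991/1440 2561/540
503/96 5821/1200 169/36
8041/1440 3091/600 3383/720
3209/540 3101/576 10811/2160

Derivation:
After step 1:
  5 9/2 16/3
  11/2 22/5 19/4
  25/4 23/5 15/4
  22/3 21/4 16/3
After step 2:
  5 577/120 175/36
  423/80 19/4 547/120
  1421/240 97/20 553/120
  113/18 1351/240 43/9
After step 3:
  3623/720 6991/1440 2561/540
  503/96 5821/1200 169/36
  8041/1440 3091/600 3383/720
  3209/540 3101/576 10811/2160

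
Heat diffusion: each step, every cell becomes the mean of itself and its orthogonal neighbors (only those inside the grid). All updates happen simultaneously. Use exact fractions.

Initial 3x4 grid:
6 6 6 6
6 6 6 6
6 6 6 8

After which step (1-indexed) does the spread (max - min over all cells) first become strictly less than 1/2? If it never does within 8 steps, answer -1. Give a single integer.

Answer: 3

Derivation:
Step 1: max=20/3, min=6, spread=2/3
Step 2: max=59/9, min=6, spread=5/9
Step 3: max=689/108, min=6, spread=41/108
  -> spread < 1/2 first at step 3
Step 4: max=81977/12960, min=6, spread=4217/12960
Step 5: max=4874749/777600, min=21679/3600, spread=38417/155520
Step 6: max=291136211/46656000, min=434597/72000, spread=1903471/9331200
Step 7: max=17397149089/2799360000, min=13075759/2160000, spread=18038617/111974400
Step 8: max=1041037782851/167961600000, min=1179326759/194400000, spread=883978523/6718464000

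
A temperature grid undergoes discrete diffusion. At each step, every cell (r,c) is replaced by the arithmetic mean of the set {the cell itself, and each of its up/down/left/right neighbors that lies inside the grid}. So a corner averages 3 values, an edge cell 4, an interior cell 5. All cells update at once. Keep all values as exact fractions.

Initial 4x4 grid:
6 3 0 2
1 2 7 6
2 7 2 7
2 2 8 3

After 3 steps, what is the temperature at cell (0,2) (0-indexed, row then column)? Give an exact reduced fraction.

Answer: 25861/7200

Derivation:
Step 1: cell (0,2) = 3
Step 2: cell (0,2) = 709/240
Step 3: cell (0,2) = 25861/7200
Full grid after step 3:
  683/216 22229/7200 25861/7200 7699/2160
  21749/7200 10999/3000 22489/6000 7969/1800
  8039/2400 7041/2000 4701/1000 2773/600
  149/48 1599/400 1747/400 619/120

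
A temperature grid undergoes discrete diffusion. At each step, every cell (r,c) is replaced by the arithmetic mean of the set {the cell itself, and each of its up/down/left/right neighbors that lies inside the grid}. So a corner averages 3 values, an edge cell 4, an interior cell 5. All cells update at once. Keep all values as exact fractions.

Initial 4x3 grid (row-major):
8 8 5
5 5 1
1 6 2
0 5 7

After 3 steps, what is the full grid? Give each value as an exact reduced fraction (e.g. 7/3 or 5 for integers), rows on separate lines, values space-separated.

After step 1:
  7 13/2 14/3
  19/4 5 13/4
  3 19/5 4
  2 9/2 14/3
After step 2:
  73/12 139/24 173/36
  79/16 233/50 203/48
  271/80 203/50 943/240
  19/6 449/120 79/18
After step 3:
  269/48 38413/7200 2135/432
  11441/2400 14207/3000 31723/7200
  9331/2400 11867/3000 29893/7200
  2471/720 27643/7200 8683/2160

Answer: 269/48 38413/7200 2135/432
11441/2400 14207/3000 31723/7200
9331/2400 11867/3000 29893/7200
2471/720 27643/7200 8683/2160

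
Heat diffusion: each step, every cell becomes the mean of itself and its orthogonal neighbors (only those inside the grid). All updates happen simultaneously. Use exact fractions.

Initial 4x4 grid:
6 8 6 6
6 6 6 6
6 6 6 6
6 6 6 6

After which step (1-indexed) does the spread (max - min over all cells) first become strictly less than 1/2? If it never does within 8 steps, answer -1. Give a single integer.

Answer: 3

Derivation:
Step 1: max=20/3, min=6, spread=2/3
Step 2: max=391/60, min=6, spread=31/60
Step 3: max=3451/540, min=6, spread=211/540
  -> spread < 1/2 first at step 3
Step 4: max=340843/54000, min=6, spread=16843/54000
Step 5: max=3054643/486000, min=27079/4500, spread=130111/486000
Step 6: max=91122367/14580000, min=1627159/270000, spread=3255781/14580000
Step 7: max=2724753691/437400000, min=1631107/270000, spread=82360351/437400000
Step 8: max=81483316891/13122000000, min=294106441/48600000, spread=2074577821/13122000000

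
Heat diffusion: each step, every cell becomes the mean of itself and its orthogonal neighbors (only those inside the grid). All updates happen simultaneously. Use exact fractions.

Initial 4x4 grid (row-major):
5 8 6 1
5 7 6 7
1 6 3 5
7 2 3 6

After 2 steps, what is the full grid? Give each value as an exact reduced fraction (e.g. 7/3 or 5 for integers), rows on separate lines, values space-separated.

After step 1:
  6 13/2 21/4 14/3
  9/2 32/5 29/5 19/4
  19/4 19/5 23/5 21/4
  10/3 9/2 7/2 14/3
After step 2:
  17/3 483/80 1333/240 44/9
  433/80 27/5 134/25 307/60
  983/240 481/100 459/100 289/60
  151/36 227/60 259/60 161/36

Answer: 17/3 483/80 1333/240 44/9
433/80 27/5 134/25 307/60
983/240 481/100 459/100 289/60
151/36 227/60 259/60 161/36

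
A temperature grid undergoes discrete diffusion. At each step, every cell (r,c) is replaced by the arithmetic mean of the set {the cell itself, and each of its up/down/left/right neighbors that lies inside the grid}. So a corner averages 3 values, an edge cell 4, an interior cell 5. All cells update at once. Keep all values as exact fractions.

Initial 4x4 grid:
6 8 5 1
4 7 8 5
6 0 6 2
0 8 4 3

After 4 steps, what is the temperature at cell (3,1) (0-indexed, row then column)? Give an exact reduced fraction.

Step 1: cell (3,1) = 3
Step 2: cell (3,1) = 1099/240
Step 3: cell (3,1) = 28513/7200
Step 4: cell (3,1) = 934819/216000
Full grid after step 4:
  24169/4320 65243/12000 564911/108000 38777/8100
  122071/24000 63047/12000 217831/45000 503621/108000
  1003399/216000 404351/90000 275563/60000 10157/2400
  133679/32400 934819/216000 19831/4800 90437/21600

Answer: 934819/216000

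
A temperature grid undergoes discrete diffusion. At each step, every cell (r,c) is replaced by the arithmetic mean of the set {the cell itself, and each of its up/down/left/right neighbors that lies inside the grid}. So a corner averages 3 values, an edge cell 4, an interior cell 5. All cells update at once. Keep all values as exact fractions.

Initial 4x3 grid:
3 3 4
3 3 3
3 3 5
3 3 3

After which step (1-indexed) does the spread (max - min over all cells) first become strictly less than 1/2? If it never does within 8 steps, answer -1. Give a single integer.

Step 1: max=15/4, min=3, spread=3/4
Step 2: max=859/240, min=3, spread=139/240
Step 3: max=24659/7200, min=307/100, spread=511/1440
  -> spread < 1/2 first at step 3
Step 4: max=729193/216000, min=112163/36000, spread=11243/43200
Step 5: max=21535691/6480000, min=6817997/2160000, spread=10817/64800
Step 6: max=160584943/48600000, min=205844249/64800000, spread=992281/7776000
Step 7: max=5741937607/1749600000, min=9942694493/3110400000, spread=95470051/1119744000
Step 8: max=286220801129/87480000000, min=83125073191/25920000000, spread=363115463/5598720000

Answer: 3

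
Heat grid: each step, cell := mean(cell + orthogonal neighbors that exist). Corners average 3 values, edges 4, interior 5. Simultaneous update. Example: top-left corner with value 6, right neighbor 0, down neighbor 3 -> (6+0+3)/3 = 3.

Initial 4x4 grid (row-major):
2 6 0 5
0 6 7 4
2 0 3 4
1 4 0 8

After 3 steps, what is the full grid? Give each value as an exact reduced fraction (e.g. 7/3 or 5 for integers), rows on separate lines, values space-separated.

Answer: 6433/2160 6127/1800 2333/600 581/144
19483/7200 3779/1200 7591/2000 9907/2400
15011/7200 16883/6000 1367/400 9691/2400
889/432 523/225 167/50 2701/720

Derivation:
After step 1:
  8/3 7/2 9/2 3
  5/2 19/5 4 5
  3/4 3 14/5 19/4
  7/3 5/4 15/4 4
After step 2:
  26/9 217/60 15/4 25/6
  583/240 84/25 201/50 67/16
  103/48 58/25 183/50 331/80
  13/9 31/12 59/20 25/6
After step 3:
  6433/2160 6127/1800 2333/600 581/144
  19483/7200 3779/1200 7591/2000 9907/2400
  15011/7200 16883/6000 1367/400 9691/2400
  889/432 523/225 167/50 2701/720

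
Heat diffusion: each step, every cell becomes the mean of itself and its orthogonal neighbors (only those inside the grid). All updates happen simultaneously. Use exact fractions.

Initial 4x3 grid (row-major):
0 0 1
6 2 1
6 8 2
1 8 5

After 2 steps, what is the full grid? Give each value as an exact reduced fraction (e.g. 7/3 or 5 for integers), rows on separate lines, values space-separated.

Answer: 25/12 409/240 35/36
283/80 287/100 287/120
379/80 467/100 157/40
21/4 207/40 29/6

Derivation:
After step 1:
  2 3/4 2/3
  7/2 17/5 3/2
  21/4 26/5 4
  5 11/2 5
After step 2:
  25/12 409/240 35/36
  283/80 287/100 287/120
  379/80 467/100 157/40
  21/4 207/40 29/6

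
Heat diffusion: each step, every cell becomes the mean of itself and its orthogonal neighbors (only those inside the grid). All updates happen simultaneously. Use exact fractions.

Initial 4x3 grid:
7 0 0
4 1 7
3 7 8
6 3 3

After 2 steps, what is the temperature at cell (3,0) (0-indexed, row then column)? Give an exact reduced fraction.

Step 1: cell (3,0) = 4
Step 2: cell (3,0) = 55/12
Full grid after step 2:
  113/36 59/20 25/9
  973/240 359/100 983/240
  343/80 121/25 1159/240
  55/12 1069/240 47/9

Answer: 55/12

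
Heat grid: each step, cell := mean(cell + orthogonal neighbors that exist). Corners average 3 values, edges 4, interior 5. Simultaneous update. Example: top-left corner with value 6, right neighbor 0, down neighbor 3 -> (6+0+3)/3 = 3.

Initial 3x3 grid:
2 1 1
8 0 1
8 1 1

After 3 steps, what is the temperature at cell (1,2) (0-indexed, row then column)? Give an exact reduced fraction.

Answer: 6913/4800

Derivation:
Step 1: cell (1,2) = 3/4
Step 2: cell (1,2) = 99/80
Step 3: cell (1,2) = 6913/4800
Full grid after step 3:
  3251/1080 1829/900 989/720
  24257/7200 14693/6000 6913/4800
  1993/540 19207/7200 1319/720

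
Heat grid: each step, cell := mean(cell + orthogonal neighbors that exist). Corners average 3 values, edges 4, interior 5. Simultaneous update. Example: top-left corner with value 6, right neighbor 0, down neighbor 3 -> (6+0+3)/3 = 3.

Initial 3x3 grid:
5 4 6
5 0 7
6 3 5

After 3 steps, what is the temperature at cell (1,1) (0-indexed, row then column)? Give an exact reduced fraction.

Answer: 8659/2000

Derivation:
Step 1: cell (1,1) = 19/5
Step 2: cell (1,1) = 391/100
Step 3: cell (1,1) = 8659/2000
Full grid after step 3:
  9283/2160 61771/14400 9973/2160
  14749/3600 8659/2000 31723/7200
  4529/1080 29773/7200 799/180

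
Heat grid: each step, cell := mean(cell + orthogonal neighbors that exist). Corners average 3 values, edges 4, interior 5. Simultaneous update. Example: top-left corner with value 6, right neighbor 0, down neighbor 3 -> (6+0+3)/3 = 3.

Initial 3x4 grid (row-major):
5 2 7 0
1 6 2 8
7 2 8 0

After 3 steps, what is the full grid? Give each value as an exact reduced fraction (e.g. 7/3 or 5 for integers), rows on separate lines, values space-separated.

After step 1:
  8/3 5 11/4 5
  19/4 13/5 31/5 5/2
  10/3 23/4 3 16/3
After step 2:
  149/36 781/240 379/80 41/12
  267/80 243/50 341/100 571/120
  83/18 881/240 1217/240 65/18
After step 3:
  3863/1080 30583/7200 8891/2400 1033/240
  6779/1600 7413/2000 6851/1500 27353/7200
  4183/1080 32783/7200 28373/7200 9677/2160

Answer: 3863/1080 30583/7200 8891/2400 1033/240
6779/1600 7413/2000 6851/1500 27353/7200
4183/1080 32783/7200 28373/7200 9677/2160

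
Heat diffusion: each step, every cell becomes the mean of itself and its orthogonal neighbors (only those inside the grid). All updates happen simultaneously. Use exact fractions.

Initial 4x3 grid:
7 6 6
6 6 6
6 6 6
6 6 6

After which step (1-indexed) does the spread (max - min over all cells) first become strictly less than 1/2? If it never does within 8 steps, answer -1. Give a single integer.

Answer: 1

Derivation:
Step 1: max=19/3, min=6, spread=1/3
  -> spread < 1/2 first at step 1
Step 2: max=113/18, min=6, spread=5/18
Step 3: max=1337/216, min=6, spread=41/216
Step 4: max=159737/25920, min=6, spread=4217/25920
Step 5: max=9540349/1555200, min=43279/7200, spread=38417/311040
Step 6: max=571072211/93312000, min=866597/144000, spread=1903471/18662400
Step 7: max=34193309089/5598720000, min=26035759/4320000, spread=18038617/223948800
Step 8: max=2048807382851/335923200000, min=2345726759/388800000, spread=883978523/13436928000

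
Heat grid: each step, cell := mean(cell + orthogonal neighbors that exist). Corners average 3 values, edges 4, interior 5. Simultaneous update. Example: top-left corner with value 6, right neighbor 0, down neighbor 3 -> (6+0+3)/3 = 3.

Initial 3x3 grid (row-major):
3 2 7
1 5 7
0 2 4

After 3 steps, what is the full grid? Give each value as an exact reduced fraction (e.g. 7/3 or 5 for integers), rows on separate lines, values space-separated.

Answer: 1049/360 55333/14400 2441/540
12811/4800 5149/1500 63983/14400
211/90 46183/14400 4267/1080

Derivation:
After step 1:
  2 17/4 16/3
  9/4 17/5 23/4
  1 11/4 13/3
After step 2:
  17/6 899/240 46/9
  173/80 92/25 1129/240
  2 689/240 77/18
After step 3:
  1049/360 55333/14400 2441/540
  12811/4800 5149/1500 63983/14400
  211/90 46183/14400 4267/1080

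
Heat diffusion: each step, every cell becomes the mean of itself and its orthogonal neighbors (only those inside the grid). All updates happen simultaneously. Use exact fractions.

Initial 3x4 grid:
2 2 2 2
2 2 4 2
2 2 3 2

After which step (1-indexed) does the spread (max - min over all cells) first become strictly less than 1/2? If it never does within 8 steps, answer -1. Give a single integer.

Answer: 3

Derivation:
Step 1: max=11/4, min=2, spread=3/4
Step 2: max=51/20, min=2, spread=11/20
Step 3: max=223/90, min=253/120, spread=133/360
  -> spread < 1/2 first at step 3
Step 4: max=31867/12960, min=1537/720, spread=4201/12960
Step 5: max=376477/155520, min=5233/2400, spread=186893/777600
Step 6: max=112217899/46656000, min=2851879/1296000, spread=1910051/9331200
Step 7: max=6673986641/2799360000, min=172877461/77760000, spread=90079609/559872000
Step 8: max=398197542979/167961600000, min=3479548813/1555200000, spread=896250847/6718464000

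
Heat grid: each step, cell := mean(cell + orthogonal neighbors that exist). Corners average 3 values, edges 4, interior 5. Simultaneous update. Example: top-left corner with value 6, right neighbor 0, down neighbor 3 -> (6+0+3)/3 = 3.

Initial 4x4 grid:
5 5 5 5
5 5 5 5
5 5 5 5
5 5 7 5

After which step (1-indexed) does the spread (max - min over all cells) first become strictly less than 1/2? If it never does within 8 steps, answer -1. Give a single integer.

Answer: 3

Derivation:
Step 1: max=17/3, min=5, spread=2/3
Step 2: max=331/60, min=5, spread=31/60
Step 3: max=2911/540, min=5, spread=211/540
  -> spread < 1/2 first at step 3
Step 4: max=286843/54000, min=5, spread=16843/54000
Step 5: max=2568643/486000, min=22579/4500, spread=130111/486000
Step 6: max=76542367/14580000, min=1357159/270000, spread=3255781/14580000
Step 7: max=2287353691/437400000, min=1361107/270000, spread=82360351/437400000
Step 8: max=68361316891/13122000000, min=245506441/48600000, spread=2074577821/13122000000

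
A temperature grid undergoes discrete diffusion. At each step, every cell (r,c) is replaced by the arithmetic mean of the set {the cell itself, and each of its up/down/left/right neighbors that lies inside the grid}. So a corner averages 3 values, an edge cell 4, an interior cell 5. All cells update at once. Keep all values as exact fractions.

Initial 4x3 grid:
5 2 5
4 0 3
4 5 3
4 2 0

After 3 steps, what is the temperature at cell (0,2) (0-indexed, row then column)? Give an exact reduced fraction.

Answer: 3289/1080

Derivation:
Step 1: cell (0,2) = 10/3
Step 2: cell (0,2) = 109/36
Step 3: cell (0,2) = 3289/1080
Full grid after step 3:
  3599/1080 467/150 3289/1080
  11813/3600 1559/500 10213/3600
  12073/3600 5811/2000 9773/3600
  6833/2160 13849/4800 5413/2160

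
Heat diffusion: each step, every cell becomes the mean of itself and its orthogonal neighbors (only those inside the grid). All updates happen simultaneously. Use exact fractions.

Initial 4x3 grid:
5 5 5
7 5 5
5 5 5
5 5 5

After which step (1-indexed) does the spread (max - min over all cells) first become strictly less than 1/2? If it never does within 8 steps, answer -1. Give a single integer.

Step 1: max=17/3, min=5, spread=2/3
Step 2: max=331/60, min=5, spread=31/60
Step 3: max=2911/540, min=5, spread=211/540
  -> spread < 1/2 first at step 3
Step 4: max=286897/54000, min=4547/900, spread=14077/54000
Step 5: max=2570407/486000, min=273683/54000, spread=5363/24300
Step 6: max=76640809/14580000, min=152869/30000, spread=93859/583200
Step 7: max=4584274481/874800000, min=248336467/48600000, spread=4568723/34992000
Step 8: max=274220435629/52488000000, min=7471618889/1458000000, spread=8387449/83980800

Answer: 3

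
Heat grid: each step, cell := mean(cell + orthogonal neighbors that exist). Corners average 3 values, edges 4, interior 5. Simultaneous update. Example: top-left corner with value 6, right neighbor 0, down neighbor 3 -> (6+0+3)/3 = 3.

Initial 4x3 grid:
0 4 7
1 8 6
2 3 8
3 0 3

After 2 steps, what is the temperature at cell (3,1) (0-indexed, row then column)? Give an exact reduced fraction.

Step 1: cell (3,1) = 9/4
Step 2: cell (3,1) = 707/240
Full grid after step 2:
  55/18 989/240 53/9
  83/30 467/100 1339/240
  163/60 181/50 1207/240
  37/18 707/240 131/36

Answer: 707/240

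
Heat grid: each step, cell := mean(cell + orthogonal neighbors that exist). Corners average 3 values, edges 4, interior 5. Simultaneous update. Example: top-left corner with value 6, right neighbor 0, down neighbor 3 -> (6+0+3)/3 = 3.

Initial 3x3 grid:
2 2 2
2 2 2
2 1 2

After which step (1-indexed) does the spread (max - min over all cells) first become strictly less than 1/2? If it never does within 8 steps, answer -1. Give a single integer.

Step 1: max=2, min=5/3, spread=1/3
  -> spread < 1/2 first at step 1
Step 2: max=2, min=413/240, spread=67/240
Step 3: max=393/200, min=3883/2160, spread=1807/10800
Step 4: max=10439/5400, min=1570037/864000, spread=33401/288000
Step 5: max=1036609/540000, min=14322067/7776000, spread=3025513/38880000
Step 6: max=54844051/28800000, min=5755873133/3110400000, spread=53531/995328
Step 7: max=14760883949/7776000000, min=347215074151/186624000000, spread=450953/11943936
Step 8: max=1765231389481/933120000000, min=20885976439397/11197440000000, spread=3799043/143327232

Answer: 1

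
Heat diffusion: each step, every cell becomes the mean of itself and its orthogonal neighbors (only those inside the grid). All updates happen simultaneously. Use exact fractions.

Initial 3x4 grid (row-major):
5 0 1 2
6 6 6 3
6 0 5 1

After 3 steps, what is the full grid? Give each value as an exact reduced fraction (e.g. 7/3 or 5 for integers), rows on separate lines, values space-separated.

After step 1:
  11/3 3 9/4 2
  23/4 18/5 21/5 3
  4 17/4 3 3
After step 2:
  149/36 751/240 229/80 29/12
  1021/240 104/25 321/100 61/20
  14/3 297/80 289/80 3
After step 3:
  1037/270 25723/7200 6971/2400 1999/720
  61991/14400 22159/6000 3379/1000 3503/1200
  379/90 9691/2400 2707/800 773/240

Answer: 1037/270 25723/7200 6971/2400 1999/720
61991/14400 22159/6000 3379/1000 3503/1200
379/90 9691/2400 2707/800 773/240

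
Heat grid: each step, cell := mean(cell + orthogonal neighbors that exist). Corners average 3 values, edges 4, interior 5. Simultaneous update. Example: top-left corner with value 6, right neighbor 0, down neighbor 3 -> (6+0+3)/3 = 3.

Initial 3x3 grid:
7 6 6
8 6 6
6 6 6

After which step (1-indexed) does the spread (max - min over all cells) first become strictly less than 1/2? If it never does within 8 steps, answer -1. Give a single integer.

Step 1: max=7, min=6, spread=1
Step 2: max=1609/240, min=6, spread=169/240
Step 3: max=1187/180, min=7339/1200, spread=1723/3600
  -> spread < 1/2 first at step 3
Step 4: max=23383/3600, min=33287/5400, spread=143/432
Step 5: max=4182103/648000, min=74657/12000, spread=1205/5184
Step 6: max=249367741/38880000, min=121511683/19440000, spread=10151/62208
Step 7: max=1656658903/259200000, min=7321344751/1166400000, spread=85517/746496
Step 8: max=892052072069/139968000000, min=146799222949/23328000000, spread=720431/8957952

Answer: 3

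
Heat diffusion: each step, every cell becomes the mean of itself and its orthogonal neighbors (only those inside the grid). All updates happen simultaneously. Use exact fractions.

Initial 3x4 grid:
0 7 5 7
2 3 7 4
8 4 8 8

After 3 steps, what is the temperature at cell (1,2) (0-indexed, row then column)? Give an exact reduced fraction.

Answer: 2229/400

Derivation:
Step 1: cell (1,2) = 27/5
Step 2: cell (1,2) = 119/20
Step 3: cell (1,2) = 2229/400
Full grid after step 3:
  467/120 2111/480 7837/1440 12479/2160
  11749/2880 1457/300 2229/400 987/160
  9991/2160 931/180 4351/720 844/135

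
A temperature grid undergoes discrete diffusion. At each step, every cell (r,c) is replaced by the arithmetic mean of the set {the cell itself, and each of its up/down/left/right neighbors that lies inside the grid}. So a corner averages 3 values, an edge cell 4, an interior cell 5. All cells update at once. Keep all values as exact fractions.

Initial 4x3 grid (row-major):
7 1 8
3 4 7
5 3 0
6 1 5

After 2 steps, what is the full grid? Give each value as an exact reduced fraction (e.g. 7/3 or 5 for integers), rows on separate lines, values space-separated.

Answer: 161/36 22/5 181/36
61/15 207/50 523/120
39/10 359/100 131/40
4 247/80 19/6

Derivation:
After step 1:
  11/3 5 16/3
  19/4 18/5 19/4
  17/4 13/5 15/4
  4 15/4 2
After step 2:
  161/36 22/5 181/36
  61/15 207/50 523/120
  39/10 359/100 131/40
  4 247/80 19/6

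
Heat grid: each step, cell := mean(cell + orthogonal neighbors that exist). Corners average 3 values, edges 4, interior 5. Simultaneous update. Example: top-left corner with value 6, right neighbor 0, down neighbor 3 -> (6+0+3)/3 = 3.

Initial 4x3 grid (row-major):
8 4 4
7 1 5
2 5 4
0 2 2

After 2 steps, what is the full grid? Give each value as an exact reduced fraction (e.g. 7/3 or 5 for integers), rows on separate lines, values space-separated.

After step 1:
  19/3 17/4 13/3
  9/2 22/5 7/2
  7/2 14/5 4
  4/3 9/4 8/3
After step 2:
  181/36 1159/240 145/36
  281/60 389/100 487/120
  91/30 339/100 389/120
  85/36 181/80 107/36

Answer: 181/36 1159/240 145/36
281/60 389/100 487/120
91/30 339/100 389/120
85/36 181/80 107/36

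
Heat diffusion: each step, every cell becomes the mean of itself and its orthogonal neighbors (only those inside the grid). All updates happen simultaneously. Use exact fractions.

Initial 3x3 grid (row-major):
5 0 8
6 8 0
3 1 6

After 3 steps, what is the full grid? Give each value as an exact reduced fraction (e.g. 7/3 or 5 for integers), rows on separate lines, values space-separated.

After step 1:
  11/3 21/4 8/3
  11/2 3 11/2
  10/3 9/2 7/3
After step 2:
  173/36 175/48 161/36
  31/8 19/4 27/8
  40/9 79/24 37/9
After step 3:
  1775/432 2545/576 1655/432
  143/32 303/80 401/96
  209/54 1195/288 97/27

Answer: 1775/432 2545/576 1655/432
143/32 303/80 401/96
209/54 1195/288 97/27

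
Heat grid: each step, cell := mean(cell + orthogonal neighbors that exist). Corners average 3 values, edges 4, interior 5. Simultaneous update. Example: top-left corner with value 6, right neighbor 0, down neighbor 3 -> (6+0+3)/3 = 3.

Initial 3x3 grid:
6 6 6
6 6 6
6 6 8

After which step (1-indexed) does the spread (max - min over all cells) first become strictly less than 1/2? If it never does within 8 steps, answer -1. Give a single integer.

Answer: 3

Derivation:
Step 1: max=20/3, min=6, spread=2/3
Step 2: max=59/9, min=6, spread=5/9
Step 3: max=689/108, min=6, spread=41/108
  -> spread < 1/2 first at step 3
Step 4: max=41011/6480, min=1091/180, spread=347/1296
Step 5: max=2439737/388800, min=10957/1800, spread=2921/15552
Step 6: max=145796539/23328000, min=1321483/216000, spread=24611/186624
Step 7: max=8716802033/1399680000, min=29816741/4860000, spread=207329/2239488
Step 8: max=521914752451/83980800000, min=1594001599/259200000, spread=1746635/26873856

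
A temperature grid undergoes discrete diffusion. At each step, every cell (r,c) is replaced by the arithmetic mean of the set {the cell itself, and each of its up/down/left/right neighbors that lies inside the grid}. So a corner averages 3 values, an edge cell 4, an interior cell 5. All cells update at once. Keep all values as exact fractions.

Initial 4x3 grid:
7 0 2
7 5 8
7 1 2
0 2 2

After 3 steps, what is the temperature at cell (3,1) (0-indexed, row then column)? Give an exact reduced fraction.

Step 1: cell (3,1) = 5/4
Step 2: cell (3,1) = 193/80
Step 3: cell (3,1) = 12499/4800
Full grid after step 3:
  9787/2160 10127/2400 512/135
  32761/7200 8001/2000 13543/3600
  8867/2400 867/250 77/25
  1109/360 12499/4800 1873/720

Answer: 12499/4800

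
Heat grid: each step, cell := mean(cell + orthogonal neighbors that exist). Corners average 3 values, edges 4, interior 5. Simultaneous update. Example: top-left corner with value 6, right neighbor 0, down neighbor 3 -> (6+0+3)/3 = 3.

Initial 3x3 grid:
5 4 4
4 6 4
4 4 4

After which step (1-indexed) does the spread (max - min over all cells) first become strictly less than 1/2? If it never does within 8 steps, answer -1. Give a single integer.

Step 1: max=19/4, min=4, spread=3/4
Step 2: max=83/18, min=169/40, spread=139/360
  -> spread < 1/2 first at step 2
Step 3: max=64723/14400, min=767/180, spread=1121/4800
Step 4: max=290309/64800, min=624301/144000, spread=187471/1296000
Step 5: max=17235223/3888000, min=2811683/648000, spread=2921/31104
Step 6: max=1033682381/233280000, min=169716751/38880000, spread=24611/373248
Step 7: max=61800340207/13996800000, min=10192072847/2332800000, spread=207329/4478976
Step 8: max=3704460139829/839808000000, min=612861494659/139968000000, spread=1746635/53747712

Answer: 2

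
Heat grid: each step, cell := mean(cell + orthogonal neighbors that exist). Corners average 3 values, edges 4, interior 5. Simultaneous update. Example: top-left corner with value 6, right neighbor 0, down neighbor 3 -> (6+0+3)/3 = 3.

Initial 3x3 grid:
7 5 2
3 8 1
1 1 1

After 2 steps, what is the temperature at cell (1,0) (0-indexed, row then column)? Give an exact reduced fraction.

Answer: 901/240

Derivation:
Step 1: cell (1,0) = 19/4
Step 2: cell (1,0) = 901/240
Full grid after step 2:
  61/12 503/120 67/18
  901/240 98/25 77/30
  55/18 541/240 9/4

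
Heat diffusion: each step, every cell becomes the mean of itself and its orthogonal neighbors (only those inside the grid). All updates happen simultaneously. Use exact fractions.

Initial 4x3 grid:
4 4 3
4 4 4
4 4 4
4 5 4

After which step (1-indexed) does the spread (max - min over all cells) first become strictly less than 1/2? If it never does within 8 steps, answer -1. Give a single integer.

Step 1: max=13/3, min=11/3, spread=2/3
Step 2: max=1027/240, min=67/18, spread=401/720
Step 3: max=9077/2160, min=823/216, spread=847/2160
  -> spread < 1/2 first at step 3
Step 4: max=3602011/864000, min=499619/129600, spread=813653/2592000
Step 5: max=32234501/7776000, min=30240271/7776000, spread=199423/777600
Step 6: max=1923634399/466560000, min=1826718449/466560000, spread=1938319/9331200
Step 7: max=114942690341/27993600000, min=110155300891/27993600000, spread=95747789/559872000
Step 8: max=6871417997119/1679616000000, min=6636412214369/1679616000000, spread=940023131/6718464000

Answer: 3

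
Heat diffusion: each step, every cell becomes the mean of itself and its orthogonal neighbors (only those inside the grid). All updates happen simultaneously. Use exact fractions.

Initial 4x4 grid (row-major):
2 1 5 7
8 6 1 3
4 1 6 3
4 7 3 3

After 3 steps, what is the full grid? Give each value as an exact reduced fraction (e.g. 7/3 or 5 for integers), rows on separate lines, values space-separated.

Answer: 8389/2160 7111/1800 2257/600 973/240
30739/7200 22867/6000 7953/2000 2971/800
679/160 8551/2000 7271/2000 9161/2400
3281/720 977/240 4813/1200 2561/720

Derivation:
After step 1:
  11/3 7/2 7/2 5
  5 17/5 21/5 7/2
  17/4 24/5 14/5 15/4
  5 15/4 19/4 3
After step 2:
  73/18 211/60 81/20 4
  979/240 209/50 87/25 329/80
  381/80 19/5 203/50 261/80
  13/3 183/40 143/40 23/6
After step 3:
  8389/2160 7111/1800 2257/600 973/240
  30739/7200 22867/6000 7953/2000 2971/800
  679/160 8551/2000 7271/2000 9161/2400
  3281/720 977/240 4813/1200 2561/720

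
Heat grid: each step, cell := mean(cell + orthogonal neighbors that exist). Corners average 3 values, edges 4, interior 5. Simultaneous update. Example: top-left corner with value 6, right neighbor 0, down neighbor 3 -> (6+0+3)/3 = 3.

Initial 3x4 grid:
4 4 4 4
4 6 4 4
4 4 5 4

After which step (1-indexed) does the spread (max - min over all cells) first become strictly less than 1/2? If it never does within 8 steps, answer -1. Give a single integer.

Answer: 3

Derivation:
Step 1: max=19/4, min=4, spread=3/4
Step 2: max=91/20, min=4, spread=11/20
Step 3: max=89/20, min=1501/360, spread=101/360
  -> spread < 1/2 first at step 3
Step 4: max=18953/4320, min=9019/2160, spread=61/288
Step 5: max=157241/36000, min=3655/864, spread=464/3375
Step 6: max=67784513/15552000, min=16482667/3888000, spread=370769/3110400
Step 7: max=4053405907/933120000, min=993654793/233280000, spread=5252449/62208000
Step 8: max=242942597993/55987200000, min=737324507/172800000, spread=161978309/2239488000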